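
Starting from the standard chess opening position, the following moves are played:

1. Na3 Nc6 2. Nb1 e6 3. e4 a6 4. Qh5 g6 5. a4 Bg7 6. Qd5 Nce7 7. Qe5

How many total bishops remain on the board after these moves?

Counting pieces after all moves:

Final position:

  a b c d e f g h
  ─────────────────
8│♜ · ♝ ♛ ♚ · ♞ ♜│8
7│· ♟ ♟ ♟ ♞ ♟ ♝ ♟│7
6│♟ · · · ♟ · ♟ ·│6
5│· · · · ♕ · · ·│5
4│♙ · · · ♙ · · ·│4
3│· · · · · · · ·│3
2│· ♙ ♙ ♙ · ♙ ♙ ♙│2
1│♖ ♘ ♗ · ♔ ♗ ♘ ♖│1
  ─────────────────
  a b c d e f g h


4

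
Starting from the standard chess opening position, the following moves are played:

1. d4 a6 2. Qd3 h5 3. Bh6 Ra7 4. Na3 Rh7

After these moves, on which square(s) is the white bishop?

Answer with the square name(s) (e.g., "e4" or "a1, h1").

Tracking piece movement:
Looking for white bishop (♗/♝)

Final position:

  a b c d e f g h
  ─────────────────
8│· ♞ ♝ ♛ ♚ ♝ ♞ ·│8
7│♜ ♟ ♟ ♟ ♟ ♟ ♟ ♜│7
6│♟ · · · · · · ♗│6
5│· · · · · · · ♟│5
4│· · · ♙ · · · ·│4
3│♘ · · ♕ · · · ·│3
2│♙ ♙ ♙ · ♙ ♙ ♙ ♙│2
1│♖ · · · ♔ ♗ ♘ ♖│1
  ─────────────────
  a b c d e f g h


f1, h6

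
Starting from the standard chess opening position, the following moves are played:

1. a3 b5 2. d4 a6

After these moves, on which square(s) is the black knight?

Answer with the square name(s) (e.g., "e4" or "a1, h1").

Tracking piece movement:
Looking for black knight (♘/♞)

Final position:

  a b c d e f g h
  ─────────────────
8│♜ ♞ ♝ ♛ ♚ ♝ ♞ ♜│8
7│· · ♟ ♟ ♟ ♟ ♟ ♟│7
6│♟ · · · · · · ·│6
5│· ♟ · · · · · ·│5
4│· · · ♙ · · · ·│4
3│♙ · · · · · · ·│3
2│· ♙ ♙ · ♙ ♙ ♙ ♙│2
1│♖ ♘ ♗ ♕ ♔ ♗ ♘ ♖│1
  ─────────────────
  a b c d e f g h


b8, g8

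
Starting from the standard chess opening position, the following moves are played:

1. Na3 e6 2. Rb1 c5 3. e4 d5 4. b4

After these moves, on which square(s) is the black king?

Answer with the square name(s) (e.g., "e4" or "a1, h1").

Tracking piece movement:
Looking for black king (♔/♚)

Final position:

  a b c d e f g h
  ─────────────────
8│♜ ♞ ♝ ♛ ♚ ♝ ♞ ♜│8
7│♟ ♟ · · · ♟ ♟ ♟│7
6│· · · · ♟ · · ·│6
5│· · ♟ ♟ · · · ·│5
4│· ♙ · · ♙ · · ·│4
3│♘ · · · · · · ·│3
2│♙ · ♙ ♙ · ♙ ♙ ♙│2
1│· ♖ ♗ ♕ ♔ ♗ ♘ ♖│1
  ─────────────────
  a b c d e f g h


e8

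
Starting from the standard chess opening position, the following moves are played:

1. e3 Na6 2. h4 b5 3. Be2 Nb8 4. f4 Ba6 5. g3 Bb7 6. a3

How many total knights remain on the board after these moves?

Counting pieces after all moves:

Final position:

  a b c d e f g h
  ─────────────────
8│♜ ♞ · ♛ ♚ ♝ ♞ ♜│8
7│♟ ♝ ♟ ♟ ♟ ♟ ♟ ♟│7
6│· · · · · · · ·│6
5│· ♟ · · · · · ·│5
4│· · · · · ♙ · ♙│4
3│♙ · · · ♙ · ♙ ·│3
2│· ♙ ♙ ♙ ♗ · · ·│2
1│♖ ♘ ♗ ♕ ♔ · ♘ ♖│1
  ─────────────────
  a b c d e f g h


4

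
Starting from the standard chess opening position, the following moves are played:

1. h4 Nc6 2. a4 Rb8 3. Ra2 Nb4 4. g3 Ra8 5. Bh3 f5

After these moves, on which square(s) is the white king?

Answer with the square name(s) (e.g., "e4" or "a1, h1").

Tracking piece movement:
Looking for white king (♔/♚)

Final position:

  a b c d e f g h
  ─────────────────
8│♜ · ♝ ♛ ♚ ♝ ♞ ♜│8
7│♟ ♟ ♟ ♟ ♟ · ♟ ♟│7
6│· · · · · · · ·│6
5│· · · · · ♟ · ·│5
4│♙ ♞ · · · · · ♙│4
3│· · · · · · ♙ ♗│3
2│♖ ♙ ♙ ♙ ♙ ♙ · ·│2
1│· ♘ ♗ ♕ ♔ · ♘ ♖│1
  ─────────────────
  a b c d e f g h


e1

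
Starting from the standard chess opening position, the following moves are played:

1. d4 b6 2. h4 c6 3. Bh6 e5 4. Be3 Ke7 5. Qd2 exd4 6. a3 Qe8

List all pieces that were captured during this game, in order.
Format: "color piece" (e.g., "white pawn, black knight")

Tracking captures:
  exd4: captured white pawn

white pawn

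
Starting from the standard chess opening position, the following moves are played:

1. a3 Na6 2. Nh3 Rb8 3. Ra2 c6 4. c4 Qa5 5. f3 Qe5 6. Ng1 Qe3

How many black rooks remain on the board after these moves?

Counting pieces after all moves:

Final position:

  a b c d e f g h
  ─────────────────
8│· ♜ ♝ · ♚ ♝ ♞ ♜│8
7│♟ ♟ · ♟ ♟ ♟ ♟ ♟│7
6│♞ · ♟ · · · · ·│6
5│· · · · · · · ·│5
4│· · ♙ · · · · ·│4
3│♙ · · · ♛ ♙ · ·│3
2│♖ ♙ · ♙ ♙ · ♙ ♙│2
1│· ♘ ♗ ♕ ♔ ♗ ♘ ♖│1
  ─────────────────
  a b c d e f g h


2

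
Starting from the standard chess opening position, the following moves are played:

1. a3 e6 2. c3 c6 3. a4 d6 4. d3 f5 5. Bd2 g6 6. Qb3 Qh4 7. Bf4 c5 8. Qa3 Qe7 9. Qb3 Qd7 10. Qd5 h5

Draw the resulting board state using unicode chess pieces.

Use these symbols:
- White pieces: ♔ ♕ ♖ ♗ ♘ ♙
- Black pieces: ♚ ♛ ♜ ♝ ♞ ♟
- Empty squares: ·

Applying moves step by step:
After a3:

♜ ♞ ♝ ♛ ♚ ♝ ♞ ♜
♟ ♟ ♟ ♟ ♟ ♟ ♟ ♟
· · · · · · · ·
· · · · · · · ·
· · · · · · · ·
♙ · · · · · · ·
· ♙ ♙ ♙ ♙ ♙ ♙ ♙
♖ ♘ ♗ ♕ ♔ ♗ ♘ ♖


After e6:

♜ ♞ ♝ ♛ ♚ ♝ ♞ ♜
♟ ♟ ♟ ♟ · ♟ ♟ ♟
· · · · ♟ · · ·
· · · · · · · ·
· · · · · · · ·
♙ · · · · · · ·
· ♙ ♙ ♙ ♙ ♙ ♙ ♙
♖ ♘ ♗ ♕ ♔ ♗ ♘ ♖


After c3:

♜ ♞ ♝ ♛ ♚ ♝ ♞ ♜
♟ ♟ ♟ ♟ · ♟ ♟ ♟
· · · · ♟ · · ·
· · · · · · · ·
· · · · · · · ·
♙ · ♙ · · · · ·
· ♙ · ♙ ♙ ♙ ♙ ♙
♖ ♘ ♗ ♕ ♔ ♗ ♘ ♖


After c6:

♜ ♞ ♝ ♛ ♚ ♝ ♞ ♜
♟ ♟ · ♟ · ♟ ♟ ♟
· · ♟ · ♟ · · ·
· · · · · · · ·
· · · · · · · ·
♙ · ♙ · · · · ·
· ♙ · ♙ ♙ ♙ ♙ ♙
♖ ♘ ♗ ♕ ♔ ♗ ♘ ♖


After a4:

♜ ♞ ♝ ♛ ♚ ♝ ♞ ♜
♟ ♟ · ♟ · ♟ ♟ ♟
· · ♟ · ♟ · · ·
· · · · · · · ·
♙ · · · · · · ·
· · ♙ · · · · ·
· ♙ · ♙ ♙ ♙ ♙ ♙
♖ ♘ ♗ ♕ ♔ ♗ ♘ ♖


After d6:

♜ ♞ ♝ ♛ ♚ ♝ ♞ ♜
♟ ♟ · · · ♟ ♟ ♟
· · ♟ ♟ ♟ · · ·
· · · · · · · ·
♙ · · · · · · ·
· · ♙ · · · · ·
· ♙ · ♙ ♙ ♙ ♙ ♙
♖ ♘ ♗ ♕ ♔ ♗ ♘ ♖


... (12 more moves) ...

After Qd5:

♜ ♞ ♝ · ♚ ♝ ♞ ♜
♟ ♟ · ♛ · · · ♟
· · · ♟ ♟ · ♟ ·
· · ♟ ♕ · ♟ · ·
♙ · · · · ♗ · ·
· · ♙ ♙ · · · ·
· ♙ · · ♙ ♙ ♙ ♙
♖ ♘ · · ♔ ♗ ♘ ♖


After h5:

♜ ♞ ♝ · ♚ ♝ ♞ ♜
♟ ♟ · ♛ · · · ·
· · · ♟ ♟ · ♟ ·
· · ♟ ♕ · ♟ · ♟
♙ · · · · ♗ · ·
· · ♙ ♙ · · · ·
· ♙ · · ♙ ♙ ♙ ♙
♖ ♘ · · ♔ ♗ ♘ ♖



  a b c d e f g h
  ─────────────────
8│♜ ♞ ♝ · ♚ ♝ ♞ ♜│8
7│♟ ♟ · ♛ · · · ·│7
6│· · · ♟ ♟ · ♟ ·│6
5│· · ♟ ♕ · ♟ · ♟│5
4│♙ · · · · ♗ · ·│4
3│· · ♙ ♙ · · · ·│3
2│· ♙ · · ♙ ♙ ♙ ♙│2
1│♖ ♘ · · ♔ ♗ ♘ ♖│1
  ─────────────────
  a b c d e f g h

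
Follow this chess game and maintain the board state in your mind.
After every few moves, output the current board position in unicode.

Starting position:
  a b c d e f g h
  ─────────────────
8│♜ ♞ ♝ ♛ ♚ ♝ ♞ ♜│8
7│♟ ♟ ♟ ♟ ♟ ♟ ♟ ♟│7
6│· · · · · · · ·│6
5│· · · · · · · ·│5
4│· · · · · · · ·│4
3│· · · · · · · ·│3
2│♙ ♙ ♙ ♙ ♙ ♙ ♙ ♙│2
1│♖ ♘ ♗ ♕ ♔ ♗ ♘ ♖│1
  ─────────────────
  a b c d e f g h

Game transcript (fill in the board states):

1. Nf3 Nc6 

  a b c d e f g h
  ─────────────────
8│♜ · ♝ ♛ ♚ ♝ ♞ ♜│8
7│♟ ♟ ♟ ♟ ♟ ♟ ♟ ♟│7
6│· · ♞ · · · · ·│6
5│· · · · · · · ·│5
4│· · · · · · · ·│4
3│· · · · · ♘ · ·│3
2│♙ ♙ ♙ ♙ ♙ ♙ ♙ ♙│2
1│♖ ♘ ♗ ♕ ♔ ♗ · ♖│1
  ─────────────────
  a b c d e f g h

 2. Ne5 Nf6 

  a b c d e f g h
  ─────────────────
8│♜ · ♝ ♛ ♚ ♝ · ♜│8
7│♟ ♟ ♟ ♟ ♟ ♟ ♟ ♟│7
6│· · ♞ · · ♞ · ·│6
5│· · · · ♘ · · ·│5
4│· · · · · · · ·│4
3│· · · · · · · ·│3
2│♙ ♙ ♙ ♙ ♙ ♙ ♙ ♙│2
1│♖ ♘ ♗ ♕ ♔ ♗ · ♖│1
  ─────────────────
  a b c d e f g h

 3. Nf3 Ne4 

  a b c d e f g h
  ─────────────────
8│♜ · ♝ ♛ ♚ ♝ · ♜│8
7│♟ ♟ ♟ ♟ ♟ ♟ ♟ ♟│7
6│· · ♞ · · · · ·│6
5│· · · · · · · ·│5
4│· · · · ♞ · · ·│4
3│· · · · · ♘ · ·│3
2│♙ ♙ ♙ ♙ ♙ ♙ ♙ ♙│2
1│♖ ♘ ♗ ♕ ♔ ♗ · ♖│1
  ─────────────────
  a b c d e f g h

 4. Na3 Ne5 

  a b c d e f g h
  ─────────────────
8│♜ · ♝ ♛ ♚ ♝ · ♜│8
7│♟ ♟ ♟ ♟ ♟ ♟ ♟ ♟│7
6│· · · · · · · ·│6
5│· · · · ♞ · · ·│5
4│· · · · ♞ · · ·│4
3│♘ · · · · ♘ · ·│3
2│♙ ♙ ♙ ♙ ♙ ♙ ♙ ♙│2
1│♖ · ♗ ♕ ♔ ♗ · ♖│1
  ─────────────────
  a b c d e f g h



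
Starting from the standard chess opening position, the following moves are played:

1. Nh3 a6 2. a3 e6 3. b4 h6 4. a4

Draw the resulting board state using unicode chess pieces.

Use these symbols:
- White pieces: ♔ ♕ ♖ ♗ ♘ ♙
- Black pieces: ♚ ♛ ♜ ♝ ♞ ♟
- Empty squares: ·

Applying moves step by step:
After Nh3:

♜ ♞ ♝ ♛ ♚ ♝ ♞ ♜
♟ ♟ ♟ ♟ ♟ ♟ ♟ ♟
· · · · · · · ·
· · · · · · · ·
· · · · · · · ·
· · · · · · · ♘
♙ ♙ ♙ ♙ ♙ ♙ ♙ ♙
♖ ♘ ♗ ♕ ♔ ♗ · ♖


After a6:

♜ ♞ ♝ ♛ ♚ ♝ ♞ ♜
· ♟ ♟ ♟ ♟ ♟ ♟ ♟
♟ · · · · · · ·
· · · · · · · ·
· · · · · · · ·
· · · · · · · ♘
♙ ♙ ♙ ♙ ♙ ♙ ♙ ♙
♖ ♘ ♗ ♕ ♔ ♗ · ♖


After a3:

♜ ♞ ♝ ♛ ♚ ♝ ♞ ♜
· ♟ ♟ ♟ ♟ ♟ ♟ ♟
♟ · · · · · · ·
· · · · · · · ·
· · · · · · · ·
♙ · · · · · · ♘
· ♙ ♙ ♙ ♙ ♙ ♙ ♙
♖ ♘ ♗ ♕ ♔ ♗ · ♖


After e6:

♜ ♞ ♝ ♛ ♚ ♝ ♞ ♜
· ♟ ♟ ♟ · ♟ ♟ ♟
♟ · · · ♟ · · ·
· · · · · · · ·
· · · · · · · ·
♙ · · · · · · ♘
· ♙ ♙ ♙ ♙ ♙ ♙ ♙
♖ ♘ ♗ ♕ ♔ ♗ · ♖


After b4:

♜ ♞ ♝ ♛ ♚ ♝ ♞ ♜
· ♟ ♟ ♟ · ♟ ♟ ♟
♟ · · · ♟ · · ·
· · · · · · · ·
· ♙ · · · · · ·
♙ · · · · · · ♘
· · ♙ ♙ ♙ ♙ ♙ ♙
♖ ♘ ♗ ♕ ♔ ♗ · ♖


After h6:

♜ ♞ ♝ ♛ ♚ ♝ ♞ ♜
· ♟ ♟ ♟ · ♟ ♟ ·
♟ · · · ♟ · · ♟
· · · · · · · ·
· ♙ · · · · · ·
♙ · · · · · · ♘
· · ♙ ♙ ♙ ♙ ♙ ♙
♖ ♘ ♗ ♕ ♔ ♗ · ♖


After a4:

♜ ♞ ♝ ♛ ♚ ♝ ♞ ♜
· ♟ ♟ ♟ · ♟ ♟ ·
♟ · · · ♟ · · ♟
· · · · · · · ·
♙ ♙ · · · · · ·
· · · · · · · ♘
· · ♙ ♙ ♙ ♙ ♙ ♙
♖ ♘ ♗ ♕ ♔ ♗ · ♖



  a b c d e f g h
  ─────────────────
8│♜ ♞ ♝ ♛ ♚ ♝ ♞ ♜│8
7│· ♟ ♟ ♟ · ♟ ♟ ·│7
6│♟ · · · ♟ · · ♟│6
5│· · · · · · · ·│5
4│♙ ♙ · · · · · ·│4
3│· · · · · · · ♘│3
2│· · ♙ ♙ ♙ ♙ ♙ ♙│2
1│♖ ♘ ♗ ♕ ♔ ♗ · ♖│1
  ─────────────────
  a b c d e f g h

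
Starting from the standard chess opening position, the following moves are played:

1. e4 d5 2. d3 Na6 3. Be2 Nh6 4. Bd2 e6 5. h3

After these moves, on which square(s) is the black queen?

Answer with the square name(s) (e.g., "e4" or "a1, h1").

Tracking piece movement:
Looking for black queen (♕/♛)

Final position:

  a b c d e f g h
  ─────────────────
8│♜ · ♝ ♛ ♚ ♝ · ♜│8
7│♟ ♟ ♟ · · ♟ ♟ ♟│7
6│♞ · · · ♟ · · ♞│6
5│· · · ♟ · · · ·│5
4│· · · · ♙ · · ·│4
3│· · · ♙ · · · ♙│3
2│♙ ♙ ♙ ♗ ♗ ♙ ♙ ·│2
1│♖ ♘ · ♕ ♔ · ♘ ♖│1
  ─────────────────
  a b c d e f g h


d8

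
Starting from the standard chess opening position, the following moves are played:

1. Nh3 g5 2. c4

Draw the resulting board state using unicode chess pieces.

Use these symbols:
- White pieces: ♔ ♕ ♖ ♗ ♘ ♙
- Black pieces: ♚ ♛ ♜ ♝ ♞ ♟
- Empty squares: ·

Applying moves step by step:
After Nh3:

♜ ♞ ♝ ♛ ♚ ♝ ♞ ♜
♟ ♟ ♟ ♟ ♟ ♟ ♟ ♟
· · · · · · · ·
· · · · · · · ·
· · · · · · · ·
· · · · · · · ♘
♙ ♙ ♙ ♙ ♙ ♙ ♙ ♙
♖ ♘ ♗ ♕ ♔ ♗ · ♖


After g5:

♜ ♞ ♝ ♛ ♚ ♝ ♞ ♜
♟ ♟ ♟ ♟ ♟ ♟ · ♟
· · · · · · · ·
· · · · · · ♟ ·
· · · · · · · ·
· · · · · · · ♘
♙ ♙ ♙ ♙ ♙ ♙ ♙ ♙
♖ ♘ ♗ ♕ ♔ ♗ · ♖


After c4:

♜ ♞ ♝ ♛ ♚ ♝ ♞ ♜
♟ ♟ ♟ ♟ ♟ ♟ · ♟
· · · · · · · ·
· · · · · · ♟ ·
· · ♙ · · · · ·
· · · · · · · ♘
♙ ♙ · ♙ ♙ ♙ ♙ ♙
♖ ♘ ♗ ♕ ♔ ♗ · ♖



  a b c d e f g h
  ─────────────────
8│♜ ♞ ♝ ♛ ♚ ♝ ♞ ♜│8
7│♟ ♟ ♟ ♟ ♟ ♟ · ♟│7
6│· · · · · · · ·│6
5│· · · · · · ♟ ·│5
4│· · ♙ · · · · ·│4
3│· · · · · · · ♘│3
2│♙ ♙ · ♙ ♙ ♙ ♙ ♙│2
1│♖ ♘ ♗ ♕ ♔ ♗ · ♖│1
  ─────────────────
  a b c d e f g h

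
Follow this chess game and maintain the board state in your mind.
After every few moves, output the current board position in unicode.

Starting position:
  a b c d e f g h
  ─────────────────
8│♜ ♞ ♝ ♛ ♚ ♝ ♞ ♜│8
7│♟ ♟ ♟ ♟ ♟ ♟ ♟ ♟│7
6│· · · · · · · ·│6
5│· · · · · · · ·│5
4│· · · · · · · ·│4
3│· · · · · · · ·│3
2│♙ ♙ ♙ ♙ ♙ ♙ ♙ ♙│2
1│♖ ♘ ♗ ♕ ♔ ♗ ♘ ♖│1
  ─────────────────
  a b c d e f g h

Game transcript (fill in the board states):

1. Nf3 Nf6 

  a b c d e f g h
  ─────────────────
8│♜ ♞ ♝ ♛ ♚ ♝ · ♜│8
7│♟ ♟ ♟ ♟ ♟ ♟ ♟ ♟│7
6│· · · · · ♞ · ·│6
5│· · · · · · · ·│5
4│· · · · · · · ·│4
3│· · · · · ♘ · ·│3
2│♙ ♙ ♙ ♙ ♙ ♙ ♙ ♙│2
1│♖ ♘ ♗ ♕ ♔ ♗ · ♖│1
  ─────────────────
  a b c d e f g h

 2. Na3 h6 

  a b c d e f g h
  ─────────────────
8│♜ ♞ ♝ ♛ ♚ ♝ · ♜│8
7│♟ ♟ ♟ ♟ ♟ ♟ ♟ ·│7
6│· · · · · ♞ · ♟│6
5│· · · · · · · ·│5
4│· · · · · · · ·│4
3│♘ · · · · ♘ · ·│3
2│♙ ♙ ♙ ♙ ♙ ♙ ♙ ♙│2
1│♖ · ♗ ♕ ♔ ♗ · ♖│1
  ─────────────────
  a b c d e f g h

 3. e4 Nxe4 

  a b c d e f g h
  ─────────────────
8│♜ ♞ ♝ ♛ ♚ ♝ · ♜│8
7│♟ ♟ ♟ ♟ ♟ ♟ ♟ ·│7
6│· · · · · · · ♟│6
5│· · · · · · · ·│5
4│· · · · ♞ · · ·│4
3│♘ · · · · ♘ · ·│3
2│♙ ♙ ♙ ♙ · ♙ ♙ ♙│2
1│♖ · ♗ ♕ ♔ ♗ · ♖│1
  ─────────────────
  a b c d e f g h

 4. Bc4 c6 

  a b c d e f g h
  ─────────────────
8│♜ ♞ ♝ ♛ ♚ ♝ · ♜│8
7│♟ ♟ · ♟ ♟ ♟ ♟ ·│7
6│· · ♟ · · · · ♟│6
5│· · · · · · · ·│5
4│· · ♗ · ♞ · · ·│4
3│♘ · · · · ♘ · ·│3
2│♙ ♙ ♙ ♙ · ♙ ♙ ♙│2
1│♖ · ♗ ♕ ♔ · · ♖│1
  ─────────────────
  a b c d e f g h



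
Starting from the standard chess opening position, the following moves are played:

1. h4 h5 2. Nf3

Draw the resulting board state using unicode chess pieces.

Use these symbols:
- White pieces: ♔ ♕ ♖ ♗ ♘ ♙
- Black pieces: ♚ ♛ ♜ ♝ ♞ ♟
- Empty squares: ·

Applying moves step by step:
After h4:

♜ ♞ ♝ ♛ ♚ ♝ ♞ ♜
♟ ♟ ♟ ♟ ♟ ♟ ♟ ♟
· · · · · · · ·
· · · · · · · ·
· · · · · · · ♙
· · · · · · · ·
♙ ♙ ♙ ♙ ♙ ♙ ♙ ·
♖ ♘ ♗ ♕ ♔ ♗ ♘ ♖


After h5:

♜ ♞ ♝ ♛ ♚ ♝ ♞ ♜
♟ ♟ ♟ ♟ ♟ ♟ ♟ ·
· · · · · · · ·
· · · · · · · ♟
· · · · · · · ♙
· · · · · · · ·
♙ ♙ ♙ ♙ ♙ ♙ ♙ ·
♖ ♘ ♗ ♕ ♔ ♗ ♘ ♖


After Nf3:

♜ ♞ ♝ ♛ ♚ ♝ ♞ ♜
♟ ♟ ♟ ♟ ♟ ♟ ♟ ·
· · · · · · · ·
· · · · · · · ♟
· · · · · · · ♙
· · · · · ♘ · ·
♙ ♙ ♙ ♙ ♙ ♙ ♙ ·
♖ ♘ ♗ ♕ ♔ ♗ · ♖



  a b c d e f g h
  ─────────────────
8│♜ ♞ ♝ ♛ ♚ ♝ ♞ ♜│8
7│♟ ♟ ♟ ♟ ♟ ♟ ♟ ·│7
6│· · · · · · · ·│6
5│· · · · · · · ♟│5
4│· · · · · · · ♙│4
3│· · · · · ♘ · ·│3
2│♙ ♙ ♙ ♙ ♙ ♙ ♙ ·│2
1│♖ ♘ ♗ ♕ ♔ ♗ · ♖│1
  ─────────────────
  a b c d e f g h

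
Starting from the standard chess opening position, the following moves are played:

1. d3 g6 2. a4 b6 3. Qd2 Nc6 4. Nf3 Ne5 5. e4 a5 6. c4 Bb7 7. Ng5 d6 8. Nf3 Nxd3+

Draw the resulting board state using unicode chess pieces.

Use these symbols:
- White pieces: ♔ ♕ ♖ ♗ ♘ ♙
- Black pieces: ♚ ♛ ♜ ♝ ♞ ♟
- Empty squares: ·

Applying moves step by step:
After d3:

♜ ♞ ♝ ♛ ♚ ♝ ♞ ♜
♟ ♟ ♟ ♟ ♟ ♟ ♟ ♟
· · · · · · · ·
· · · · · · · ·
· · · · · · · ·
· · · ♙ · · · ·
♙ ♙ ♙ · ♙ ♙ ♙ ♙
♖ ♘ ♗ ♕ ♔ ♗ ♘ ♖


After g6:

♜ ♞ ♝ ♛ ♚ ♝ ♞ ♜
♟ ♟ ♟ ♟ ♟ ♟ · ♟
· · · · · · ♟ ·
· · · · · · · ·
· · · · · · · ·
· · · ♙ · · · ·
♙ ♙ ♙ · ♙ ♙ ♙ ♙
♖ ♘ ♗ ♕ ♔ ♗ ♘ ♖


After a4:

♜ ♞ ♝ ♛ ♚ ♝ ♞ ♜
♟ ♟ ♟ ♟ ♟ ♟ · ♟
· · · · · · ♟ ·
· · · · · · · ·
♙ · · · · · · ·
· · · ♙ · · · ·
· ♙ ♙ · ♙ ♙ ♙ ♙
♖ ♘ ♗ ♕ ♔ ♗ ♘ ♖


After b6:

♜ ♞ ♝ ♛ ♚ ♝ ♞ ♜
♟ · ♟ ♟ ♟ ♟ · ♟
· ♟ · · · · ♟ ·
· · · · · · · ·
♙ · · · · · · ·
· · · ♙ · · · ·
· ♙ ♙ · ♙ ♙ ♙ ♙
♖ ♘ ♗ ♕ ♔ ♗ ♘ ♖


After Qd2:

♜ ♞ ♝ ♛ ♚ ♝ ♞ ♜
♟ · ♟ ♟ ♟ ♟ · ♟
· ♟ · · · · ♟ ·
· · · · · · · ·
♙ · · · · · · ·
· · · ♙ · · · ·
· ♙ ♙ ♕ ♙ ♙ ♙ ♙
♖ ♘ ♗ · ♔ ♗ ♘ ♖


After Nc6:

♜ · ♝ ♛ ♚ ♝ ♞ ♜
♟ · ♟ ♟ ♟ ♟ · ♟
· ♟ ♞ · · · ♟ ·
· · · · · · · ·
♙ · · · · · · ·
· · · ♙ · · · ·
· ♙ ♙ ♕ ♙ ♙ ♙ ♙
♖ ♘ ♗ · ♔ ♗ ♘ ♖


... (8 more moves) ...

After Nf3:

♜ · · ♛ ♚ ♝ ♞ ♜
· ♝ ♟ · ♟ ♟ · ♟
· ♟ · ♟ · · ♟ ·
♟ · · · ♞ · · ·
♙ · ♙ · ♙ · · ·
· · · ♙ · ♘ · ·
· ♙ · ♕ · ♙ ♙ ♙
♖ ♘ ♗ · ♔ ♗ · ♖


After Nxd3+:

♜ · · ♛ ♚ ♝ ♞ ♜
· ♝ ♟ · ♟ ♟ · ♟
· ♟ · ♟ · · ♟ ·
♟ · · · · · · ·
♙ · ♙ · ♙ · · ·
· · · ♞ · ♘ · ·
· ♙ · ♕ · ♙ ♙ ♙
♖ ♘ ♗ · ♔ ♗ · ♖



  a b c d e f g h
  ─────────────────
8│♜ · · ♛ ♚ ♝ ♞ ♜│8
7│· ♝ ♟ · ♟ ♟ · ♟│7
6│· ♟ · ♟ · · ♟ ·│6
5│♟ · · · · · · ·│5
4│♙ · ♙ · ♙ · · ·│4
3│· · · ♞ · ♘ · ·│3
2│· ♙ · ♕ · ♙ ♙ ♙│2
1│♖ ♘ ♗ · ♔ ♗ · ♖│1
  ─────────────────
  a b c d e f g h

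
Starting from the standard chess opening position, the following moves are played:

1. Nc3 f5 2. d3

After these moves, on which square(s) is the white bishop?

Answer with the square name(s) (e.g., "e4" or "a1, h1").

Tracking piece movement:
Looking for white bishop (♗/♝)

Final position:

  a b c d e f g h
  ─────────────────
8│♜ ♞ ♝ ♛ ♚ ♝ ♞ ♜│8
7│♟ ♟ ♟ ♟ ♟ · ♟ ♟│7
6│· · · · · · · ·│6
5│· · · · · ♟ · ·│5
4│· · · · · · · ·│4
3│· · ♘ ♙ · · · ·│3
2│♙ ♙ ♙ · ♙ ♙ ♙ ♙│2
1│♖ · ♗ ♕ ♔ ♗ ♘ ♖│1
  ─────────────────
  a b c d e f g h


c1, f1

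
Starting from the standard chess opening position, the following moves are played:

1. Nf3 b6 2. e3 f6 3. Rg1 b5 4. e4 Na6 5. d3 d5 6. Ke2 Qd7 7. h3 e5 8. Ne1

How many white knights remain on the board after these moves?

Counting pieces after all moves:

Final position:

  a b c d e f g h
  ─────────────────
8│♜ · ♝ · ♚ ♝ ♞ ♜│8
7│♟ · ♟ ♛ · · ♟ ♟│7
6│♞ · · · · ♟ · ·│6
5│· ♟ · ♟ ♟ · · ·│5
4│· · · · ♙ · · ·│4
3│· · · ♙ · · · ♙│3
2│♙ ♙ ♙ · ♔ ♙ ♙ ·│2
1│♖ ♘ ♗ ♕ ♘ ♗ ♖ ·│1
  ─────────────────
  a b c d e f g h


2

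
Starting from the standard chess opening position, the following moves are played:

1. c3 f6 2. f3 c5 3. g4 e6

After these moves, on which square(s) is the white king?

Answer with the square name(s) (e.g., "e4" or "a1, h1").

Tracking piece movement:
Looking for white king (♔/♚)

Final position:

  a b c d e f g h
  ─────────────────
8│♜ ♞ ♝ ♛ ♚ ♝ ♞ ♜│8
7│♟ ♟ · ♟ · · ♟ ♟│7
6│· · · · ♟ ♟ · ·│6
5│· · ♟ · · · · ·│5
4│· · · · · · ♙ ·│4
3│· · ♙ · · ♙ · ·│3
2│♙ ♙ · ♙ ♙ · · ♙│2
1│♖ ♘ ♗ ♕ ♔ ♗ ♘ ♖│1
  ─────────────────
  a b c d e f g h


e1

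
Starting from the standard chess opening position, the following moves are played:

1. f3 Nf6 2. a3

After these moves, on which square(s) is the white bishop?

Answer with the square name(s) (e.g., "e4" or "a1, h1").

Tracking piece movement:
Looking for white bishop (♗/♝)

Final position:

  a b c d e f g h
  ─────────────────
8│♜ ♞ ♝ ♛ ♚ ♝ · ♜│8
7│♟ ♟ ♟ ♟ ♟ ♟ ♟ ♟│7
6│· · · · · ♞ · ·│6
5│· · · · · · · ·│5
4│· · · · · · · ·│4
3│♙ · · · · ♙ · ·│3
2│· ♙ ♙ ♙ ♙ · ♙ ♙│2
1│♖ ♘ ♗ ♕ ♔ ♗ ♘ ♖│1
  ─────────────────
  a b c d e f g h


c1, f1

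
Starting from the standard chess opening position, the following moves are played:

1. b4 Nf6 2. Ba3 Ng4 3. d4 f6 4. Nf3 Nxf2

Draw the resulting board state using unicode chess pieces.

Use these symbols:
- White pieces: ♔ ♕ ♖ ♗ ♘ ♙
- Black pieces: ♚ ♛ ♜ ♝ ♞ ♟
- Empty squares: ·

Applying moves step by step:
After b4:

♜ ♞ ♝ ♛ ♚ ♝ ♞ ♜
♟ ♟ ♟ ♟ ♟ ♟ ♟ ♟
· · · · · · · ·
· · · · · · · ·
· ♙ · · · · · ·
· · · · · · · ·
♙ · ♙ ♙ ♙ ♙ ♙ ♙
♖ ♘ ♗ ♕ ♔ ♗ ♘ ♖


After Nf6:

♜ ♞ ♝ ♛ ♚ ♝ · ♜
♟ ♟ ♟ ♟ ♟ ♟ ♟ ♟
· · · · · ♞ · ·
· · · · · · · ·
· ♙ · · · · · ·
· · · · · · · ·
♙ · ♙ ♙ ♙ ♙ ♙ ♙
♖ ♘ ♗ ♕ ♔ ♗ ♘ ♖


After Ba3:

♜ ♞ ♝ ♛ ♚ ♝ · ♜
♟ ♟ ♟ ♟ ♟ ♟ ♟ ♟
· · · · · ♞ · ·
· · · · · · · ·
· ♙ · · · · · ·
♗ · · · · · · ·
♙ · ♙ ♙ ♙ ♙ ♙ ♙
♖ ♘ · ♕ ♔ ♗ ♘ ♖


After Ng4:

♜ ♞ ♝ ♛ ♚ ♝ · ♜
♟ ♟ ♟ ♟ ♟ ♟ ♟ ♟
· · · · · · · ·
· · · · · · · ·
· ♙ · · · · ♞ ·
♗ · · · · · · ·
♙ · ♙ ♙ ♙ ♙ ♙ ♙
♖ ♘ · ♕ ♔ ♗ ♘ ♖


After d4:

♜ ♞ ♝ ♛ ♚ ♝ · ♜
♟ ♟ ♟ ♟ ♟ ♟ ♟ ♟
· · · · · · · ·
· · · · · · · ·
· ♙ · ♙ · · ♞ ·
♗ · · · · · · ·
♙ · ♙ · ♙ ♙ ♙ ♙
♖ ♘ · ♕ ♔ ♗ ♘ ♖


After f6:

♜ ♞ ♝ ♛ ♚ ♝ · ♜
♟ ♟ ♟ ♟ ♟ · ♟ ♟
· · · · · ♟ · ·
· · · · · · · ·
· ♙ · ♙ · · ♞ ·
♗ · · · · · · ·
♙ · ♙ · ♙ ♙ ♙ ♙
♖ ♘ · ♕ ♔ ♗ ♘ ♖


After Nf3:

♜ ♞ ♝ ♛ ♚ ♝ · ♜
♟ ♟ ♟ ♟ ♟ · ♟ ♟
· · · · · ♟ · ·
· · · · · · · ·
· ♙ · ♙ · · ♞ ·
♗ · · · · ♘ · ·
♙ · ♙ · ♙ ♙ ♙ ♙
♖ ♘ · ♕ ♔ ♗ · ♖


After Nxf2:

♜ ♞ ♝ ♛ ♚ ♝ · ♜
♟ ♟ ♟ ♟ ♟ · ♟ ♟
· · · · · ♟ · ·
· · · · · · · ·
· ♙ · ♙ · · · ·
♗ · · · · ♘ · ·
♙ · ♙ · ♙ ♞ ♙ ♙
♖ ♘ · ♕ ♔ ♗ · ♖



  a b c d e f g h
  ─────────────────
8│♜ ♞ ♝ ♛ ♚ ♝ · ♜│8
7│♟ ♟ ♟ ♟ ♟ · ♟ ♟│7
6│· · · · · ♟ · ·│6
5│· · · · · · · ·│5
4│· ♙ · ♙ · · · ·│4
3│♗ · · · · ♘ · ·│3
2│♙ · ♙ · ♙ ♞ ♙ ♙│2
1│♖ ♘ · ♕ ♔ ♗ · ♖│1
  ─────────────────
  a b c d e f g h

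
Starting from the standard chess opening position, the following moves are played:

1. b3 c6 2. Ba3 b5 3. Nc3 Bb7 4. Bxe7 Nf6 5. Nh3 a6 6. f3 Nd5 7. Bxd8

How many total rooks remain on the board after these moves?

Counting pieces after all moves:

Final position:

  a b c d e f g h
  ─────────────────
8│♜ ♞ · ♗ ♚ ♝ · ♜│8
7│· ♝ · ♟ · ♟ ♟ ♟│7
6│♟ · ♟ · · · · ·│6
5│· ♟ · ♞ · · · ·│5
4│· · · · · · · ·│4
3│· ♙ ♘ · · ♙ · ♘│3
2│♙ · ♙ ♙ ♙ · ♙ ♙│2
1│♖ · · ♕ ♔ ♗ · ♖│1
  ─────────────────
  a b c d e f g h


4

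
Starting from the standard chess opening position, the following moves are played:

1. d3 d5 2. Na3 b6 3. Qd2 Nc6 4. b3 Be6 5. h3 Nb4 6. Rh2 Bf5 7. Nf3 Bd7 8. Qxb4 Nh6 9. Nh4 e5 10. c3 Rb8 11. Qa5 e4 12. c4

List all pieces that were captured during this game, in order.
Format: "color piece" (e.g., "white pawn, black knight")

Tracking captures:
  Qxb4: captured black knight

black knight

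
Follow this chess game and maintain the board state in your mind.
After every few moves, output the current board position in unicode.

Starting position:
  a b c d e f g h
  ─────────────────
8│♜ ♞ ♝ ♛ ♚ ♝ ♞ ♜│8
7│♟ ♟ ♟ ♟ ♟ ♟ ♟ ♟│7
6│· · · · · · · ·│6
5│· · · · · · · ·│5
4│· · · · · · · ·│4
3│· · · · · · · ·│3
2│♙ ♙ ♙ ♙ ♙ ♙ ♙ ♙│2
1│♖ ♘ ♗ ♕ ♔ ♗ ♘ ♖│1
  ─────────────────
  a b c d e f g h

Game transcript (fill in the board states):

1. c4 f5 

  a b c d e f g h
  ─────────────────
8│♜ ♞ ♝ ♛ ♚ ♝ ♞ ♜│8
7│♟ ♟ ♟ ♟ ♟ · ♟ ♟│7
6│· · · · · · · ·│6
5│· · · · · ♟ · ·│5
4│· · ♙ · · · · ·│4
3│· · · · · · · ·│3
2│♙ ♙ · ♙ ♙ ♙ ♙ ♙│2
1│♖ ♘ ♗ ♕ ♔ ♗ ♘ ♖│1
  ─────────────────
  a b c d e f g h

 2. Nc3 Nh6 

  a b c d e f g h
  ─────────────────
8│♜ ♞ ♝ ♛ ♚ ♝ · ♜│8
7│♟ ♟ ♟ ♟ ♟ · ♟ ♟│7
6│· · · · · · · ♞│6
5│· · · · · ♟ · ·│5
4│· · ♙ · · · · ·│4
3│· · ♘ · · · · ·│3
2│♙ ♙ · ♙ ♙ ♙ ♙ ♙│2
1│♖ · ♗ ♕ ♔ ♗ ♘ ♖│1
  ─────────────────
  a b c d e f g h

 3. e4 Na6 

  a b c d e f g h
  ─────────────────
8│♜ · ♝ ♛ ♚ ♝ · ♜│8
7│♟ ♟ ♟ ♟ ♟ · ♟ ♟│7
6│♞ · · · · · · ♞│6
5│· · · · · ♟ · ·│5
4│· · ♙ · ♙ · · ·│4
3│· · ♘ · · · · ·│3
2│♙ ♙ · ♙ · ♙ ♙ ♙│2
1│♖ · ♗ ♕ ♔ ♗ ♘ ♖│1
  ─────────────────
  a b c d e f g h

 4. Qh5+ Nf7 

  a b c d e f g h
  ─────────────────
8│♜ · ♝ ♛ ♚ ♝ · ♜│8
7│♟ ♟ ♟ ♟ ♟ ♞ ♟ ♟│7
6│♞ · · · · · · ·│6
5│· · · · · ♟ · ♕│5
4│· · ♙ · ♙ · · ·│4
3│· · ♘ · · · · ·│3
2│♙ ♙ · ♙ · ♙ ♙ ♙│2
1│♖ · ♗ · ♔ ♗ ♘ ♖│1
  ─────────────────
  a b c d e f g h

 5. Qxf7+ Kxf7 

  a b c d e f g h
  ─────────────────
8│♜ · ♝ ♛ · ♝ · ♜│8
7│♟ ♟ ♟ ♟ ♟ ♚ ♟ ♟│7
6│♞ · · · · · · ·│6
5│· · · · · ♟ · ·│5
4│· · ♙ · ♙ · · ·│4
3│· · ♘ · · · · ·│3
2│♙ ♙ · ♙ · ♙ ♙ ♙│2
1│♖ · ♗ · ♔ ♗ ♘ ♖│1
  ─────────────────
  a b c d e f g h



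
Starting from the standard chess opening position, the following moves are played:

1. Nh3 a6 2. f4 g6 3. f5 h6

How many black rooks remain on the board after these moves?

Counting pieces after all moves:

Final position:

  a b c d e f g h
  ─────────────────
8│♜ ♞ ♝ ♛ ♚ ♝ ♞ ♜│8
7│· ♟ ♟ ♟ ♟ ♟ · ·│7
6│♟ · · · · · ♟ ♟│6
5│· · · · · ♙ · ·│5
4│· · · · · · · ·│4
3│· · · · · · · ♘│3
2│♙ ♙ ♙ ♙ ♙ · ♙ ♙│2
1│♖ ♘ ♗ ♕ ♔ ♗ · ♖│1
  ─────────────────
  a b c d e f g h


2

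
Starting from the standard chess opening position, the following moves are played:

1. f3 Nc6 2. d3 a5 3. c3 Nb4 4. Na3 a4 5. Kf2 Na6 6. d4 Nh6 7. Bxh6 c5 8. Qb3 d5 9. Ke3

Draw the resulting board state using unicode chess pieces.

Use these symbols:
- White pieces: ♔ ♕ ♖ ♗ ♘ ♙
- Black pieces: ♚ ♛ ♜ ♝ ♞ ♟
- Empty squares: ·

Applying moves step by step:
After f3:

♜ ♞ ♝ ♛ ♚ ♝ ♞ ♜
♟ ♟ ♟ ♟ ♟ ♟ ♟ ♟
· · · · · · · ·
· · · · · · · ·
· · · · · · · ·
· · · · · ♙ · ·
♙ ♙ ♙ ♙ ♙ · ♙ ♙
♖ ♘ ♗ ♕ ♔ ♗ ♘ ♖


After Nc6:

♜ · ♝ ♛ ♚ ♝ ♞ ♜
♟ ♟ ♟ ♟ ♟ ♟ ♟ ♟
· · ♞ · · · · ·
· · · · · · · ·
· · · · · · · ·
· · · · · ♙ · ·
♙ ♙ ♙ ♙ ♙ · ♙ ♙
♖ ♘ ♗ ♕ ♔ ♗ ♘ ♖


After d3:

♜ · ♝ ♛ ♚ ♝ ♞ ♜
♟ ♟ ♟ ♟ ♟ ♟ ♟ ♟
· · ♞ · · · · ·
· · · · · · · ·
· · · · · · · ·
· · · ♙ · ♙ · ·
♙ ♙ ♙ · ♙ · ♙ ♙
♖ ♘ ♗ ♕ ♔ ♗ ♘ ♖


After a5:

♜ · ♝ ♛ ♚ ♝ ♞ ♜
· ♟ ♟ ♟ ♟ ♟ ♟ ♟
· · ♞ · · · · ·
♟ · · · · · · ·
· · · · · · · ·
· · · ♙ · ♙ · ·
♙ ♙ ♙ · ♙ · ♙ ♙
♖ ♘ ♗ ♕ ♔ ♗ ♘ ♖


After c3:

♜ · ♝ ♛ ♚ ♝ ♞ ♜
· ♟ ♟ ♟ ♟ ♟ ♟ ♟
· · ♞ · · · · ·
♟ · · · · · · ·
· · · · · · · ·
· · ♙ ♙ · ♙ · ·
♙ ♙ · · ♙ · ♙ ♙
♖ ♘ ♗ ♕ ♔ ♗ ♘ ♖


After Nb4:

♜ · ♝ ♛ ♚ ♝ ♞ ♜
· ♟ ♟ ♟ ♟ ♟ ♟ ♟
· · · · · · · ·
♟ · · · · · · ·
· ♞ · · · · · ·
· · ♙ ♙ · ♙ · ·
♙ ♙ · · ♙ · ♙ ♙
♖ ♘ ♗ ♕ ♔ ♗ ♘ ♖


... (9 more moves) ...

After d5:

♜ · ♝ ♛ ♚ ♝ · ♜
· ♟ · · ♟ ♟ ♟ ♟
♞ · · · · · · ♗
· · ♟ ♟ · · · ·
♟ · · ♙ · · · ·
♘ ♕ ♙ · · ♙ · ·
♙ ♙ · · ♙ ♔ ♙ ♙
♖ · · · · ♗ ♘ ♖


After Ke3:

♜ · ♝ ♛ ♚ ♝ · ♜
· ♟ · · ♟ ♟ ♟ ♟
♞ · · · · · · ♗
· · ♟ ♟ · · · ·
♟ · · ♙ · · · ·
♘ ♕ ♙ · ♔ ♙ · ·
♙ ♙ · · ♙ · ♙ ♙
♖ · · · · ♗ ♘ ♖



  a b c d e f g h
  ─────────────────
8│♜ · ♝ ♛ ♚ ♝ · ♜│8
7│· ♟ · · ♟ ♟ ♟ ♟│7
6│♞ · · · · · · ♗│6
5│· · ♟ ♟ · · · ·│5
4│♟ · · ♙ · · · ·│4
3│♘ ♕ ♙ · ♔ ♙ · ·│3
2│♙ ♙ · · ♙ · ♙ ♙│2
1│♖ · · · · ♗ ♘ ♖│1
  ─────────────────
  a b c d e f g h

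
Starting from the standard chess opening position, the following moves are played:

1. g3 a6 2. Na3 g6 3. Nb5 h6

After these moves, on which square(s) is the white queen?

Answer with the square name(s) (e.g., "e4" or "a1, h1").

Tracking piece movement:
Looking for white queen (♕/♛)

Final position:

  a b c d e f g h
  ─────────────────
8│♜ ♞ ♝ ♛ ♚ ♝ ♞ ♜│8
7│· ♟ ♟ ♟ ♟ ♟ · ·│7
6│♟ · · · · · ♟ ♟│6
5│· ♘ · · · · · ·│5
4│· · · · · · · ·│4
3│· · · · · · ♙ ·│3
2│♙ ♙ ♙ ♙ ♙ ♙ · ♙│2
1│♖ · ♗ ♕ ♔ ♗ ♘ ♖│1
  ─────────────────
  a b c d e f g h


d1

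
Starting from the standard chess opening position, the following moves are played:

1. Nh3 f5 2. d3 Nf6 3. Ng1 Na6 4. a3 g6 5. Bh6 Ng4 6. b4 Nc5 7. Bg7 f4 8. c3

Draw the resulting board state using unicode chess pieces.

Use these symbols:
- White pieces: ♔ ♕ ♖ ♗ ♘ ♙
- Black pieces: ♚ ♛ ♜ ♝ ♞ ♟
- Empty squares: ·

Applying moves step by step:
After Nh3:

♜ ♞ ♝ ♛ ♚ ♝ ♞ ♜
♟ ♟ ♟ ♟ ♟ ♟ ♟ ♟
· · · · · · · ·
· · · · · · · ·
· · · · · · · ·
· · · · · · · ♘
♙ ♙ ♙ ♙ ♙ ♙ ♙ ♙
♖ ♘ ♗ ♕ ♔ ♗ · ♖


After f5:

♜ ♞ ♝ ♛ ♚ ♝ ♞ ♜
♟ ♟ ♟ ♟ ♟ · ♟ ♟
· · · · · · · ·
· · · · · ♟ · ·
· · · · · · · ·
· · · · · · · ♘
♙ ♙ ♙ ♙ ♙ ♙ ♙ ♙
♖ ♘ ♗ ♕ ♔ ♗ · ♖


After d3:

♜ ♞ ♝ ♛ ♚ ♝ ♞ ♜
♟ ♟ ♟ ♟ ♟ · ♟ ♟
· · · · · · · ·
· · · · · ♟ · ·
· · · · · · · ·
· · · ♙ · · · ♘
♙ ♙ ♙ · ♙ ♙ ♙ ♙
♖ ♘ ♗ ♕ ♔ ♗ · ♖


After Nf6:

♜ ♞ ♝ ♛ ♚ ♝ · ♜
♟ ♟ ♟ ♟ ♟ · ♟ ♟
· · · · · ♞ · ·
· · · · · ♟ · ·
· · · · · · · ·
· · · ♙ · · · ♘
♙ ♙ ♙ · ♙ ♙ ♙ ♙
♖ ♘ ♗ ♕ ♔ ♗ · ♖


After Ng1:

♜ ♞ ♝ ♛ ♚ ♝ · ♜
♟ ♟ ♟ ♟ ♟ · ♟ ♟
· · · · · ♞ · ·
· · · · · ♟ · ·
· · · · · · · ·
· · · ♙ · · · ·
♙ ♙ ♙ · ♙ ♙ ♙ ♙
♖ ♘ ♗ ♕ ♔ ♗ ♘ ♖


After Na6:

♜ · ♝ ♛ ♚ ♝ · ♜
♟ ♟ ♟ ♟ ♟ · ♟ ♟
♞ · · · · ♞ · ·
· · · · · ♟ · ·
· · · · · · · ·
· · · ♙ · · · ·
♙ ♙ ♙ · ♙ ♙ ♙ ♙
♖ ♘ ♗ ♕ ♔ ♗ ♘ ♖


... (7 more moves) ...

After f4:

♜ · ♝ ♛ ♚ ♝ · ♜
♟ ♟ ♟ ♟ ♟ · ♗ ♟
· · · · · · ♟ ·
· · ♞ · · · · ·
· ♙ · · · ♟ ♞ ·
♙ · · ♙ · · · ·
· · ♙ · ♙ ♙ ♙ ♙
♖ ♘ · ♕ ♔ ♗ ♘ ♖


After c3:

♜ · ♝ ♛ ♚ ♝ · ♜
♟ ♟ ♟ ♟ ♟ · ♗ ♟
· · · · · · ♟ ·
· · ♞ · · · · ·
· ♙ · · · ♟ ♞ ·
♙ · ♙ ♙ · · · ·
· · · · ♙ ♙ ♙ ♙
♖ ♘ · ♕ ♔ ♗ ♘ ♖



  a b c d e f g h
  ─────────────────
8│♜ · ♝ ♛ ♚ ♝ · ♜│8
7│♟ ♟ ♟ ♟ ♟ · ♗ ♟│7
6│· · · · · · ♟ ·│6
5│· · ♞ · · · · ·│5
4│· ♙ · · · ♟ ♞ ·│4
3│♙ · ♙ ♙ · · · ·│3
2│· · · · ♙ ♙ ♙ ♙│2
1│♖ ♘ · ♕ ♔ ♗ ♘ ♖│1
  ─────────────────
  a b c d e f g h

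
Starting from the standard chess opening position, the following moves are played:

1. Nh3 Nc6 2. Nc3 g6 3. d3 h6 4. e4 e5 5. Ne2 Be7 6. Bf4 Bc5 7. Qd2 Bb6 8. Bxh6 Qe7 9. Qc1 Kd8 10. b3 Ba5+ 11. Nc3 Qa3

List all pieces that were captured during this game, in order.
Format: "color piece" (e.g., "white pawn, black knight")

Tracking captures:
  Bxh6: captured black pawn

black pawn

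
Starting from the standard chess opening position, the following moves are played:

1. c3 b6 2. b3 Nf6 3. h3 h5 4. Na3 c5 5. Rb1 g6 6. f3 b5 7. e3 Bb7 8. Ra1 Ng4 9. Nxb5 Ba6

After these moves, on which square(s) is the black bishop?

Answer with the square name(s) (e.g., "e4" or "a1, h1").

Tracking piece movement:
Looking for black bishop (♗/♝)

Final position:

  a b c d e f g h
  ─────────────────
8│♜ ♞ · ♛ ♚ ♝ · ♜│8
7│♟ · · ♟ ♟ ♟ · ·│7
6│♝ · · · · · ♟ ·│6
5│· ♘ ♟ · · · · ♟│5
4│· · · · · · ♞ ·│4
3│· ♙ ♙ · ♙ ♙ · ♙│3
2│♙ · · ♙ · · ♙ ·│2
1│♖ · ♗ ♕ ♔ ♗ ♘ ♖│1
  ─────────────────
  a b c d e f g h


a6, f8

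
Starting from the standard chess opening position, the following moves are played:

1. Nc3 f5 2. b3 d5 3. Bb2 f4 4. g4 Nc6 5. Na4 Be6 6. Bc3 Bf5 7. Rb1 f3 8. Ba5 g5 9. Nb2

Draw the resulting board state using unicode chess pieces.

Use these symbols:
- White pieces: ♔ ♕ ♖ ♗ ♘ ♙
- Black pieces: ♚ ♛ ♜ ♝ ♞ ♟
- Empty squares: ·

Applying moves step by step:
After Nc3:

♜ ♞ ♝ ♛ ♚ ♝ ♞ ♜
♟ ♟ ♟ ♟ ♟ ♟ ♟ ♟
· · · · · · · ·
· · · · · · · ·
· · · · · · · ·
· · ♘ · · · · ·
♙ ♙ ♙ ♙ ♙ ♙ ♙ ♙
♖ · ♗ ♕ ♔ ♗ ♘ ♖


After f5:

♜ ♞ ♝ ♛ ♚ ♝ ♞ ♜
♟ ♟ ♟ ♟ ♟ · ♟ ♟
· · · · · · · ·
· · · · · ♟ · ·
· · · · · · · ·
· · ♘ · · · · ·
♙ ♙ ♙ ♙ ♙ ♙ ♙ ♙
♖ · ♗ ♕ ♔ ♗ ♘ ♖


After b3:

♜ ♞ ♝ ♛ ♚ ♝ ♞ ♜
♟ ♟ ♟ ♟ ♟ · ♟ ♟
· · · · · · · ·
· · · · · ♟ · ·
· · · · · · · ·
· ♙ ♘ · · · · ·
♙ · ♙ ♙ ♙ ♙ ♙ ♙
♖ · ♗ ♕ ♔ ♗ ♘ ♖


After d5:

♜ ♞ ♝ ♛ ♚ ♝ ♞ ♜
♟ ♟ ♟ · ♟ · ♟ ♟
· · · · · · · ·
· · · ♟ · ♟ · ·
· · · · · · · ·
· ♙ ♘ · · · · ·
♙ · ♙ ♙ ♙ ♙ ♙ ♙
♖ · ♗ ♕ ♔ ♗ ♘ ♖


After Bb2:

♜ ♞ ♝ ♛ ♚ ♝ ♞ ♜
♟ ♟ ♟ · ♟ · ♟ ♟
· · · · · · · ·
· · · ♟ · ♟ · ·
· · · · · · · ·
· ♙ ♘ · · · · ·
♙ ♗ ♙ ♙ ♙ ♙ ♙ ♙
♖ · · ♕ ♔ ♗ ♘ ♖


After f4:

♜ ♞ ♝ ♛ ♚ ♝ ♞ ♜
♟ ♟ ♟ · ♟ · ♟ ♟
· · · · · · · ·
· · · ♟ · · · ·
· · · · · ♟ · ·
· ♙ ♘ · · · · ·
♙ ♗ ♙ ♙ ♙ ♙ ♙ ♙
♖ · · ♕ ♔ ♗ ♘ ♖


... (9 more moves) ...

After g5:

♜ · · ♛ ♚ ♝ ♞ ♜
♟ ♟ ♟ · ♟ · · ♟
· · ♞ · · · · ·
♗ · · ♟ · ♝ ♟ ·
♘ · · · · · ♙ ·
· ♙ · · · ♟ · ·
♙ · ♙ ♙ ♙ ♙ · ♙
· ♖ · ♕ ♔ ♗ ♘ ♖


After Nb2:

♜ · · ♛ ♚ ♝ ♞ ♜
♟ ♟ ♟ · ♟ · · ♟
· · ♞ · · · · ·
♗ · · ♟ · ♝ ♟ ·
· · · · · · ♙ ·
· ♙ · · · ♟ · ·
♙ ♘ ♙ ♙ ♙ ♙ · ♙
· ♖ · ♕ ♔ ♗ ♘ ♖



  a b c d e f g h
  ─────────────────
8│♜ · · ♛ ♚ ♝ ♞ ♜│8
7│♟ ♟ ♟ · ♟ · · ♟│7
6│· · ♞ · · · · ·│6
5│♗ · · ♟ · ♝ ♟ ·│5
4│· · · · · · ♙ ·│4
3│· ♙ · · · ♟ · ·│3
2│♙ ♘ ♙ ♙ ♙ ♙ · ♙│2
1│· ♖ · ♕ ♔ ♗ ♘ ♖│1
  ─────────────────
  a b c d e f g h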